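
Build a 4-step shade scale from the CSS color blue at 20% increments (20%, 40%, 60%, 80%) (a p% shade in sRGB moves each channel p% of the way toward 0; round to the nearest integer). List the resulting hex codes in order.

CSS blue is rgb(0, 0, 255).
20%: (0→0, 0→0, 255 − 51 = 204→204) → #0000CC
40%: (0→0, 0→0, 255 − 102 = 153→153) → #000099
60%: (0→0, 0→0, 255 − 153 = 102→102) → #000066
80%: (0→0, 0→0, 255 − 204 = 51→51) → #000033

#0000CC, #000099, #000066, #000033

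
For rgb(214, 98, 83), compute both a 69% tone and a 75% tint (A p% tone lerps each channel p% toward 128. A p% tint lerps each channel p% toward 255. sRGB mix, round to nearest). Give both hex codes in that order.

#9B7772, #F5D8D4

69% tone:
  R: 214 + 0.69×(128−214) = 214 − 59.34 = 154.66 → 155
  G: 98 + 0.69×(128−98) = 98 + 20.7 = 118.7 → 119
  B: 83 + 31.05 = 114.05 → 114
  → #9B7772
75% tint:
  R: 214 + 0.75×(255−214) = 214 + 30.75 = 244.75 → 245
  G: 98 + 0.75×(255−98) = 98 + 117.75 = 215.75 → 216
  B: 83 + 129 = 212 → 212
  → #F5D8D4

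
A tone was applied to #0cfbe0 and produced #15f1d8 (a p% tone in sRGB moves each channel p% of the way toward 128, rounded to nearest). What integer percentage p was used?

8%

#0cfbe0 is rgb(12, 251, 224); #15f1d8 is rgb(21, 241, 216).
On the G channel (widest range): 241 ≈ 251 + (p/100)(128 − 251), so p ≈ 100×(241 − 251)/(128 − 251) = -1000/-123 = 8.13.
p = 8 reproduces all three channels after rounding.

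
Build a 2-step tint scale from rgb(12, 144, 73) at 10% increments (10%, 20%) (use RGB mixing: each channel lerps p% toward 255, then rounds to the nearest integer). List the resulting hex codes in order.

#249B5B, #3DA66D

10%: (12 + 24.3 = 36.3→36, 144 + 11.1 = 155.1→155, 73 + 18.2 = 91.2→91) → #249B5B
20%: (12 + 48.6 = 60.6→61, 144 + 22.2 = 166.2→166, 73 + 36.4 = 109.4→109) → #3DA66D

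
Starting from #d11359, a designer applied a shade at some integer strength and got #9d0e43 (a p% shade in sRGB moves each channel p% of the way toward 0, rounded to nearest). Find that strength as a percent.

#d11359 is rgb(209, 19, 89); #9d0e43 is rgb(157, 14, 67).
On the R channel (widest range): 157 ≈ 209 + (p/100)(0 − 209), so p ≈ 100×(157 − 209)/(0 − 209) = -5200/-209 = 24.88.
p = 25 reproduces all three channels after rounding.

25%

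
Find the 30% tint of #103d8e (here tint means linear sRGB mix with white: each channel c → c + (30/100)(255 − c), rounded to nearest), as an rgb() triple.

#103d8e is rgb(16, 61, 142).
A 30% tint moves each channel 30% toward 255:
  R: 16 + 71.7 = 87.7 → 88
  G: 61 + 0.3×(255−61) = 61 + 58.2 = 119.2 → 119
  B: 142 + 0.3×(255−142) = 142 + 33.9 = 175.9 → 176

rgb(88, 119, 176)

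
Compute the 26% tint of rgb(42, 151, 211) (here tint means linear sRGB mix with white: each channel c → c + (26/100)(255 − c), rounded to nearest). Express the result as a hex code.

A 26% tint moves each channel 26% toward 255:
  R: 42 + 0.26×(255−42) = 42 + 55.38 = 97.38 → 97
  G: 151 + 27.04 = 178.04 → 178
  B: 211 + 0.26×(255−211) = 211 + 11.44 = 222.44 → 222
rgb(97, 178, 222) = #61b2de.

#61b2de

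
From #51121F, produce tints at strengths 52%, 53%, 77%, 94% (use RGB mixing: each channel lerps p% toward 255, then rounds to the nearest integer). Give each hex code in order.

#AB8D93, #AD9096, #D7C8CB, #F5F1F2

#51121F is rgb(81, 18, 31).
52%: (81 + 90.48 = 171.48→171, 18 + 123.24 = 141.24→141, 31 + 116.48 = 147.48→147) → #AB8D93
53%: (81 + 92.22 = 173.22→173, 18 + 125.61 = 143.61→144, 31 + 118.72 = 149.72→150) → #AD9096
77%: (81 + 133.98 = 214.98→215, 18 + 182.49 = 200.49→200, 31 + 172.48 = 203.48→203) → #D7C8CB
94%: (81 + 163.56 = 244.56→245, 18 + 222.78 = 240.78→241, 31 + 210.56 = 241.56→242) → #F5F1F2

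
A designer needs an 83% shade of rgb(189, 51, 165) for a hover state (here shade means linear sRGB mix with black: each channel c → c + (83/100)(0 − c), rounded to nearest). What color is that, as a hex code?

#20091c

Per channel, c → c + 0.83(0 − c):
  R: 189 + 0.83×(0−189) = 189 − 156.87 = 32.13 → 32
  G: 51 − 42.33 = 8.67 → 9
  B: 165 + 0.83×(0−165) = 165 − 136.95 = 28.05 → 28
rgb(32, 9, 28) = #20091c.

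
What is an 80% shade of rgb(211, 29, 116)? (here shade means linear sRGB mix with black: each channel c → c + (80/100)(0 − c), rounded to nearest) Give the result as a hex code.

#2A0617

An 80% shade moves each channel 80% toward 0:
  R: 211 + 0.8×(0−211) = 211 − 168.8 = 42.2 → 42
  G: 29 − 23.2 = 5.8 → 6
  B: 116 + 0.8×(0−116) = 116 − 92.8 = 23.2 → 23
rgb(42, 6, 23) = #2A0617.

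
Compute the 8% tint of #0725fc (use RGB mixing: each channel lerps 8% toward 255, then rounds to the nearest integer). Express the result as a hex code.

#1b36fc

#0725fc is rgb(7, 37, 252).
Lerp each channel 8% toward 255:
  R: 7 + 0.08×(255−7) = 7 + 19.84 = 26.84 → 27
  G: 37 + 0.08×(255−37) = 37 + 17.44 = 54.44 → 54
  B: 252 + 0.24 = 252.24 → 252
rgb(27, 54, 252) = #1b36fc.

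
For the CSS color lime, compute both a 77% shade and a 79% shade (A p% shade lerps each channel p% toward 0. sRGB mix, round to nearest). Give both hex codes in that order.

CSS lime is rgb(0, 255, 0).
77% shade:
  R: 0 + 0.77×(0−0) = 0 + 0 = 0 → 0
  G: 255 − 196.35 = 58.65 → 59
  B: 0 + 0.77×(0−0) = 0 + 0 = 0 → 0
  → #003B00
79% shade:
  R: 0 + 0.79×(0−0) = 0 + 0 = 0 → 0
  G: 255 + 0.79×(0−255) = 255 − 201.45 = 53.55 → 54
  B: 0 + 0.79×(0−0) = 0 + 0 = 0 → 0
  → #003600

#003B00, #003600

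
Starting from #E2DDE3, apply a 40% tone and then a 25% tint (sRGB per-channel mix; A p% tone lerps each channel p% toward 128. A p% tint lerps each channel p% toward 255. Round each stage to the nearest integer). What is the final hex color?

#CCCACC

#E2DDE3 is rgb(226, 221, 227).
Lerp each channel 40% toward 128:
  R: 226 + 0.4×(128−226) = 226 − 39.2 = 186.8 → 187
  G: 221 + 0.4×(128−221) = 221 − 37.2 = 183.8 → 184
  B: 227 + 0.4×(128−227) = 227 − 39.6 = 187.4 → 187
After the tone: rgb(187, 184, 187) = #BBB8BB.
A 25% tint moves each channel 25% toward 255:
  R: 187 + 17 = 204 → 204
  G: 184 + 0.25×(255−184) = 184 + 17.75 = 201.75 → 202
  B: 187 + 17 = 204 → 204
rgb(204, 202, 204) = #CCCACC.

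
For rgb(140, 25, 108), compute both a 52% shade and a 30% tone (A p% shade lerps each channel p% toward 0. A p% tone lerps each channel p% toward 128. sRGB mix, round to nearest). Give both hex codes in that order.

#430c34, #883872

52% shade:
  R: 140 + 0.52×(0−140) = 140 − 72.8 = 67.2 → 67
  G: 25 − 13 = 12 → 12
  B: 108 − 56.16 = 51.84 → 52
  → #430c34
30% tone:
  R: 140 + 0.3×(128−140) = 140 − 3.6 = 136.4 → 136
  G: 25 + 30.9 = 55.9 → 56
  B: 108 + 6 = 114 → 114
  → #883872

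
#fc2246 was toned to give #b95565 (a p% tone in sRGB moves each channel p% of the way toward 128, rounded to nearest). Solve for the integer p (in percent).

#fc2246 is rgb(252, 34, 70); #b95565 is rgb(185, 85, 101).
On the R channel (widest range): 185 ≈ 252 + (p/100)(128 − 252), so p ≈ 100×(185 − 252)/(128 − 252) = -6700/-124 = 54.03.
p = 54 reproduces all three channels after rounding.

54%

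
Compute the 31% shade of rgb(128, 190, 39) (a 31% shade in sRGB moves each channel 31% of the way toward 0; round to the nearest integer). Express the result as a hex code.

A 31% shade moves each channel 31% toward 0:
  R: 128 − 39.68 = 88.32 → 88
  G: 190 + 0.31×(0−190) = 190 − 58.9 = 131.1 → 131
  B: 39 − 12.09 = 26.91 → 27
rgb(88, 131, 27) = #58831B.

#58831B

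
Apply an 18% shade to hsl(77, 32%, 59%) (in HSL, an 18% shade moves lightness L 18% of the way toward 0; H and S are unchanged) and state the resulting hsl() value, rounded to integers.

L moves 18% from 59 toward 0: 59 − 10.62 = 48.38 → 48.
H and S are unchanged.

hsl(77, 32%, 48%)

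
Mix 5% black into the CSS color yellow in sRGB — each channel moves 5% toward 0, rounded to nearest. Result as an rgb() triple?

rgb(242, 242, 0)

CSS yellow is rgb(255, 255, 0).
A 5% shade moves each channel 5% toward 0:
  R: 255 − 12.75 = 242.25 → 242
  G: 255 + 0.05×(0−255) = 255 − 12.75 = 242.25 → 242
  B: 0 + 0.05×(0−0) = 0 + 0 = 0 → 0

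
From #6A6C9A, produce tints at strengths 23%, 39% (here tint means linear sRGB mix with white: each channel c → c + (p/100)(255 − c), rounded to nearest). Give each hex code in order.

#8C8EB1, #A4A5C1

#6A6C9A is rgb(106, 108, 154).
23%: (106 + 34.27 = 140.27→140, 108 + 33.81 = 141.81→142, 154 + 23.23 = 177.23→177) → #8C8EB1
39%: (106 + 58.11 = 164.11→164, 108 + 57.33 = 165.33→165, 154 + 39.39 = 193.39→193) → #A4A5C1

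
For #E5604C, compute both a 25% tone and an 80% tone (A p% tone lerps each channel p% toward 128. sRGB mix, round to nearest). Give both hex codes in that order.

#E5604C is rgb(229, 96, 76).
25% tone:
  R: 229 + 0.25×(128−229) = 229 − 25.25 = 203.75 → 204
  G: 96 + 0.25×(128−96) = 96 + 8 = 104 → 104
  B: 76 + 13 = 89 → 89
  → #CC6859
80% tone:
  R: 229 − 80.8 = 148.2 → 148
  G: 96 + 0.8×(128−96) = 96 + 25.6 = 121.6 → 122
  B: 76 + 41.6 = 117.6 → 118
  → #947A76

#CC6859, #947A76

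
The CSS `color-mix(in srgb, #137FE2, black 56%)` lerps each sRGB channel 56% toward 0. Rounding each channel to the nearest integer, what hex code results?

#083863

#137FE2 is rgb(19, 127, 226).
Per channel, c → c + 0.56(0 − c):
  R: 19 + 0.56×(0−19) = 19 − 10.64 = 8.36 → 8
  G: 127 − 71.12 = 55.88 → 56
  B: 226 − 126.56 = 99.44 → 99
rgb(8, 56, 99) = #083863.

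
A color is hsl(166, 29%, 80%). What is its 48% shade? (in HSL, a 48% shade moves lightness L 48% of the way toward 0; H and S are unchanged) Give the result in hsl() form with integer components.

hsl(166, 29%, 42%)

L moves 48% from 80 toward 0: 80 − 38.4 = 41.6 → 42.
H and S are unchanged.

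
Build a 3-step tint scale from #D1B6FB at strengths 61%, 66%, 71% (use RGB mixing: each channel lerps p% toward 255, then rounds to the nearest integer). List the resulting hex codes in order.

#EDE3FD, #EFE6FE, #F2EAFE

#D1B6FB is rgb(209, 182, 251).
61%: (209 + 28.06 = 237.06→237, 182 + 44.53 = 226.53→227, 251 + 2.44 = 253.44→253) → #EDE3FD
66%: (209 + 30.36 = 239.36→239, 182 + 48.18 = 230.18→230, 251 + 2.64 = 253.64→254) → #EFE6FE
71%: (209 + 32.66 = 241.66→242, 182 + 51.83 = 233.83→234, 251 + 2.84 = 253.84→254) → #F2EAFE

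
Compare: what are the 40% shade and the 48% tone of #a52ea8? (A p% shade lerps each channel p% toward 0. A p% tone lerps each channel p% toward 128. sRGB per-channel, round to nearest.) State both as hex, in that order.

#a52ea8 is rgb(165, 46, 168).
40% shade:
  R: 165 + 0.4×(0−165) = 165 − 66 = 99 → 99
  G: 46 − 18.4 = 27.6 → 28
  B: 168 − 67.2 = 100.8 → 101
  → #631c65
48% tone:
  R: 165 − 17.76 = 147.24 → 147
  G: 46 + 39.36 = 85.36 → 85
  B: 168 − 19.2 = 148.8 → 149
  → #935595

#631c65, #935595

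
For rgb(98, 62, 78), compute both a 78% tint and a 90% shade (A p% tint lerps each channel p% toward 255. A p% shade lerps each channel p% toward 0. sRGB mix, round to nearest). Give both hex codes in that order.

#DCD5D8, #0A0608

78% tint:
  R: 98 + 0.78×(255−98) = 98 + 122.46 = 220.46 → 220
  G: 62 + 150.54 = 212.54 → 213
  B: 78 + 0.78×(255−78) = 78 + 138.06 = 216.06 → 216
  → #DCD5D8
90% shade:
  R: 98 + 0.9×(0−98) = 98 − 88.2 = 9.8 → 10
  G: 62 − 55.8 = 6.2 → 6
  B: 78 + 0.9×(0−78) = 78 − 70.2 = 7.8 → 8
  → #0A0608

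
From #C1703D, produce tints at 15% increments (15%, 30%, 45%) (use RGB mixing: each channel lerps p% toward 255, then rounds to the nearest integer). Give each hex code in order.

#C1703D is rgb(193, 112, 61).
15%: (193 + 9.3 = 202.3→202, 112 + 21.45 = 133.45→133, 61 + 29.1 = 90.1→90) → #CA855A
30%: (193 + 18.6 = 211.6→212, 112 + 42.9 = 154.9→155, 61 + 58.2 = 119.2→119) → #D49B77
45%: (193 + 27.9 = 220.9→221, 112 + 64.35 = 176.35→176, 61 + 87.3 = 148.3→148) → #DDB094

#CA855A, #D49B77, #DDB094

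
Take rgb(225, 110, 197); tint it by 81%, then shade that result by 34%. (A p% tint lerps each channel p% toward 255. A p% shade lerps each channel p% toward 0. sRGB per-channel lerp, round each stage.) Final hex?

#A496A1

An 81% tint moves each channel 81% toward 255:
  R: 225 + 0.81×(255−225) = 225 + 24.3 = 249.3 → 249
  G: 110 + 0.81×(255−110) = 110 + 117.45 = 227.45 → 227
  B: 197 + 46.98 = 243.98 → 244
After the tint: rgb(249, 227, 244) = #F9E3F4.
Per channel, c → c + 0.34(0 − c):
  R: 249 − 84.66 = 164.34 → 164
  G: 227 + 0.34×(0−227) = 227 − 77.18 = 149.82 → 150
  B: 244 + 0.34×(0−244) = 244 − 82.96 = 161.04 → 161
rgb(164, 150, 161) = #A496A1.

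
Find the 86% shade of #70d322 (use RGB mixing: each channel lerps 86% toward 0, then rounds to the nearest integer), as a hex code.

#70d322 is rgb(112, 211, 34).
Per channel, c → c + 0.86(0 − c):
  R: 112 − 96.32 = 15.68 → 16
  G: 211 + 0.86×(0−211) = 211 − 181.46 = 29.54 → 30
  B: 34 + 0.86×(0−34) = 34 − 29.24 = 4.76 → 5
rgb(16, 30, 5) = #101e05.

#101e05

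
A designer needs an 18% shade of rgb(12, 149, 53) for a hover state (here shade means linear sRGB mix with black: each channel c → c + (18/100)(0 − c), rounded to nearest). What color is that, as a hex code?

An 18% shade moves each channel 18% toward 0:
  R: 12 − 2.16 = 9.84 → 10
  G: 149 − 26.82 = 122.18 → 122
  B: 53 + 0.18×(0−53) = 53 − 9.54 = 43.46 → 43
rgb(10, 122, 43) = #0A7A2B.

#0A7A2B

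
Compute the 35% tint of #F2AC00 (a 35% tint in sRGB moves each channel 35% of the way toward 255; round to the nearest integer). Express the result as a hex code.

#F7C959

#F2AC00 is rgb(242, 172, 0).
Per channel, c → c + 0.35(255 − c):
  R: 242 + 4.55 = 246.55 → 247
  G: 172 + 0.35×(255−172) = 172 + 29.05 = 201.05 → 201
  B: 0 + 89.25 = 89.25 → 89
rgb(247, 201, 89) = #F7C959.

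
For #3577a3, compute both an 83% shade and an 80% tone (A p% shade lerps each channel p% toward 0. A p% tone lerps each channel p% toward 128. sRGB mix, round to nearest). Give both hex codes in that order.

#3577a3 is rgb(53, 119, 163).
83% shade:
  R: 53 − 43.99 = 9.01 → 9
  G: 119 − 98.77 = 20.23 → 20
  B: 163 + 0.83×(0−163) = 163 − 135.29 = 27.71 → 28
  → #09141c
80% tone:
  R: 53 + 0.8×(128−53) = 53 + 60 = 113 → 113
  G: 119 + 7.2 = 126.2 → 126
  B: 163 − 28 = 135 → 135
  → #717e87

#09141c, #717e87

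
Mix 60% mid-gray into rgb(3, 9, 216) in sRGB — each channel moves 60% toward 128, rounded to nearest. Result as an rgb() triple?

rgb(78, 80, 163)

Lerp each channel 60% toward 128:
  R: 3 + 75 = 78 → 78
  G: 9 + 71.4 = 80.4 → 80
  B: 216 + 0.6×(128−216) = 216 − 52.8 = 163.2 → 163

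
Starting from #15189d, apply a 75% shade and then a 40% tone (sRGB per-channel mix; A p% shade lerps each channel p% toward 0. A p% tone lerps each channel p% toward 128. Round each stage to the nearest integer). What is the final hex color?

#36374b

#15189d is rgb(21, 24, 157).
Per channel, c → c + 0.75(0 − c):
  R: 21 − 15.75 = 5.25 → 5
  G: 24 + 0.75×(0−24) = 24 − 18 = 6 → 6
  B: 157 + 0.75×(0−157) = 157 − 117.75 = 39.25 → 39
After the shade: rgb(5, 6, 39) = #050627.
Lerp each channel 40% toward 128:
  R: 5 + 49.2 = 54.2 → 54
  G: 6 + 48.8 = 54.8 → 55
  B: 39 + 35.6 = 74.6 → 75
rgb(54, 55, 75) = #36374b.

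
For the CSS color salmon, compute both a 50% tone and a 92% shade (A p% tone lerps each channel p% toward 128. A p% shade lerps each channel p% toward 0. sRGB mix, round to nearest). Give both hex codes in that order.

#BD8079, #140A09

CSS salmon is rgb(250, 128, 114).
50% tone:
  R: 250 − 61 = 189 → 189
  G: 128 + 0.5×(128−128) = 128 + 0 = 128 → 128
  B: 114 + 7 = 121 → 121
  → #BD8079
92% shade:
  R: 250 − 230 = 20 → 20
  G: 128 − 117.76 = 10.24 → 10
  B: 114 + 0.92×(0−114) = 114 − 104.88 = 9.12 → 9
  → #140A09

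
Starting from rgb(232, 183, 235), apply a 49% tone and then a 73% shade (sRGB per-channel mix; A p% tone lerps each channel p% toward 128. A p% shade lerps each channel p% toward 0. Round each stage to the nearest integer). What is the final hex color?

Lerp each channel 49% toward 128:
  R: 232 + 0.49×(128−232) = 232 − 50.96 = 181.04 → 181
  G: 183 + 0.49×(128−183) = 183 − 26.95 = 156.05 → 156
  B: 235 + 0.49×(128−235) = 235 − 52.43 = 182.57 → 183
After the tone: rgb(181, 156, 183) = #B59CB7.
A 73% shade moves each channel 73% toward 0:
  R: 181 + 0.73×(0−181) = 181 − 132.13 = 48.87 → 49
  G: 156 − 113.88 = 42.12 → 42
  B: 183 − 133.59 = 49.41 → 49
rgb(49, 42, 49) = #312A31.

#312A31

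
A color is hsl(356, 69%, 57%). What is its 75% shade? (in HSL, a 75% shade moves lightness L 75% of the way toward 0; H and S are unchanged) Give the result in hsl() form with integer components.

L moves 75% from 57 toward 0: 57 − 42.75 = 14.25 → 14.
H and S are unchanged.

hsl(356, 69%, 14%)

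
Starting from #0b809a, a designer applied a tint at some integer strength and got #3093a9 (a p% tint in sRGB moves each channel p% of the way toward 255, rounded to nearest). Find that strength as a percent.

#0b809a is rgb(11, 128, 154); #3093a9 is rgb(48, 147, 169).
On the R channel (widest range): 48 ≈ 11 + (p/100)(255 − 11), so p ≈ 100×(48 − 11)/(255 − 11) = 3700/244 = 15.16.
p = 15 reproduces all three channels after rounding.

15%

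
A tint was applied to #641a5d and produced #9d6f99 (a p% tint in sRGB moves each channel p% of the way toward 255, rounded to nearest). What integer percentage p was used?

37%

#641a5d is rgb(100, 26, 93); #9d6f99 is rgb(157, 111, 153).
On the G channel (widest range): 111 ≈ 26 + (p/100)(255 − 26), so p ≈ 100×(111 − 26)/(255 − 26) = 8500/229 = 37.12.
p = 37 reproduces all three channels after rounding.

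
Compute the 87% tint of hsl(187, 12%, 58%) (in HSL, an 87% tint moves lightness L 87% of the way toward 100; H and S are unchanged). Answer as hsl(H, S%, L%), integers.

L moves 87% from 58 toward 100: 58 + 36.54 = 94.54 → 95.
H and S are unchanged.

hsl(187, 12%, 95%)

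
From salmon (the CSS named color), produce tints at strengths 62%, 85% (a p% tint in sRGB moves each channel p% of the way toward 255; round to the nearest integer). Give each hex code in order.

CSS salmon is rgb(250, 128, 114).
62%: (250 + 3.1 = 253.1→253, 128 + 78.74 = 206.74→207, 114 + 87.42 = 201.42→201) → #fdcfc9
85%: (250 + 4.25 = 254.25→254, 128 + 107.95 = 235.95→236, 114 + 119.85 = 233.85→234) → #feecea

#fdcfc9, #feecea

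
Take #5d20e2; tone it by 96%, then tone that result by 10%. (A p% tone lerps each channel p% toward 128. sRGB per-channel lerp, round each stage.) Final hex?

#7f7c84

#5d20e2 is rgb(93, 32, 226).
A 96% tone moves each channel 96% toward 128:
  R: 93 + 33.6 = 126.6 → 127
  G: 32 + 92.16 = 124.16 → 124
  B: 226 + 0.96×(128−226) = 226 − 94.08 = 131.92 → 132
After the tone: rgb(127, 124, 132) = #7f7c84.
A 10% tone moves each channel 10% toward 128:
  R: 127 + 0.1×(128−127) = 127 + 0.1 = 127.1 → 127
  G: 124 + 0.1×(128−124) = 124 + 0.4 = 124.4 → 124
  B: 132 − 0.4 = 131.6 → 132
rgb(127, 124, 132) = #7f7c84.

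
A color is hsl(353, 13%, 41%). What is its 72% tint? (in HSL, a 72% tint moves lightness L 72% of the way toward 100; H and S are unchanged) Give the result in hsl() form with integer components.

hsl(353, 13%, 83%)

L moves 72% from 41 toward 100: 41 + 42.48 = 83.48 → 83.
H and S are unchanged.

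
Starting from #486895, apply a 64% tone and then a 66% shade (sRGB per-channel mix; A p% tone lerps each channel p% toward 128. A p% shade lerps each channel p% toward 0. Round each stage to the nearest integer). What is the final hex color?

#486895 is rgb(72, 104, 149).
Per channel, c → c + 0.64(128 − c):
  R: 72 + 0.64×(128−72) = 72 + 35.84 = 107.84 → 108
  G: 104 + 15.36 = 119.36 → 119
  B: 149 + 0.64×(128−149) = 149 − 13.44 = 135.56 → 136
After the tone: rgb(108, 119, 136) = #6C7788.
A 66% shade moves each channel 66% toward 0:
  R: 108 + 0.66×(0−108) = 108 − 71.28 = 36.72 → 37
  G: 119 + 0.66×(0−119) = 119 − 78.54 = 40.46 → 40
  B: 136 + 0.66×(0−136) = 136 − 89.76 = 46.24 → 46
rgb(37, 40, 46) = #25282E.

#25282E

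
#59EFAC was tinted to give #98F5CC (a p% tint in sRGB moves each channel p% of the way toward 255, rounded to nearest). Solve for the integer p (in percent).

38%

#59EFAC is rgb(89, 239, 172); #98F5CC is rgb(152, 245, 204).
On the R channel (widest range): 152 ≈ 89 + (p/100)(255 − 89), so p ≈ 100×(152 − 89)/(255 − 89) = 6300/166 = 37.95.
p = 38 reproduces all three channels after rounding.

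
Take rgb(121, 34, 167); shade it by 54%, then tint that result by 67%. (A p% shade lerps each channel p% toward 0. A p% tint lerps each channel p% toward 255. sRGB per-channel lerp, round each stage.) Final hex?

#bdb0c4

Per channel, c → c + 0.54(0 − c):
  R: 121 + 0.54×(0−121) = 121 − 65.34 = 55.66 → 56
  G: 34 + 0.54×(0−34) = 34 − 18.36 = 15.64 → 16
  B: 167 − 90.18 = 76.82 → 77
After the shade: rgb(56, 16, 77) = #38104d.
A 67% tint moves each channel 67% toward 255:
  R: 56 + 0.67×(255−56) = 56 + 133.33 = 189.33 → 189
  G: 16 + 0.67×(255−16) = 16 + 160.13 = 176.13 → 176
  B: 77 + 0.67×(255−77) = 77 + 119.26 = 196.26 → 196
rgb(189, 176, 196) = #bdb0c4.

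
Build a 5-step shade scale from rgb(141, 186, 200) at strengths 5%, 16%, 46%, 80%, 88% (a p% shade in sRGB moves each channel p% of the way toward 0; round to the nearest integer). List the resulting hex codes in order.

#86b1be, #769ca8, #4c646c, #1c2528, #111618

5%: (141 − 7.05 = 133.95→134, 186 − 9.3 = 176.7→177, 200 − 10 = 190→190) → #86b1be
16%: (141 − 22.56 = 118.44→118, 186 − 29.76 = 156.24→156, 200 − 32 = 168→168) → #769ca8
46%: (141 − 64.86 = 76.14→76, 186 − 85.56 = 100.44→100, 200 − 92 = 108→108) → #4c646c
80%: (141 − 112.8 = 28.2→28, 186 − 148.8 = 37.2→37, 200 − 160 = 40→40) → #1c2528
88%: (141 − 124.08 = 16.92→17, 186 − 163.68 = 22.32→22, 200 − 176 = 24→24) → #111618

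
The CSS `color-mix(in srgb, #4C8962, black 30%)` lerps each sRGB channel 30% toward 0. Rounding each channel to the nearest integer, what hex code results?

#4C8962 is rgb(76, 137, 98).
Per channel, c → c + 0.3(0 − c):
  R: 76 − 22.8 = 53.2 → 53
  G: 137 + 0.3×(0−137) = 137 − 41.1 = 95.9 → 96
  B: 98 + 0.3×(0−98) = 98 − 29.4 = 68.6 → 69
rgb(53, 96, 69) = #356045.

#356045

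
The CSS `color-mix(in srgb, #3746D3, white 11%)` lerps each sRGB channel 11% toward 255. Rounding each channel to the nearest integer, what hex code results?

#4D5AD8

#3746D3 is rgb(55, 70, 211).
Per channel, c → c + 0.11(255 − c):
  R: 55 + 22 = 77 → 77
  G: 70 + 0.11×(255−70) = 70 + 20.35 = 90.35 → 90
  B: 211 + 0.11×(255−211) = 211 + 4.84 = 215.84 → 216
rgb(77, 90, 216) = #4D5AD8.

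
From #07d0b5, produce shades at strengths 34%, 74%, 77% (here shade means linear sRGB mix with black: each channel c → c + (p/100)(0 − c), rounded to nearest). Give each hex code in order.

#058977, #02362f, #02302a

#07d0b5 is rgb(7, 208, 181).
34%: (7 − 2.38 = 4.62→5, 208 − 70.72 = 137.28→137, 181 − 61.54 = 119.46→119) → #058977
74%: (7 − 5.18 = 1.82→2, 208 − 153.92 = 54.08→54, 181 − 133.94 = 47.06→47) → #02362f
77%: (7 − 5.39 = 1.61→2, 208 − 160.16 = 47.84→48, 181 − 139.37 = 41.63→42) → #02302a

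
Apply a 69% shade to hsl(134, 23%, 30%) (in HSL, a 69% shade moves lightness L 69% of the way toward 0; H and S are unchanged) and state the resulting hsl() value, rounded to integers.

hsl(134, 23%, 9%)

L moves 69% from 30 toward 0: 30 − 20.7 = 9.3 → 9.
H and S are unchanged.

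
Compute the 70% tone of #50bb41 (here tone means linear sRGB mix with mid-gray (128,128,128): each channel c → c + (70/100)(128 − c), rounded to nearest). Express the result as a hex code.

#50bb41 is rgb(80, 187, 65).
Lerp each channel 70% toward 128:
  R: 80 + 33.6 = 113.6 → 114
  G: 187 − 41.3 = 145.7 → 146
  B: 65 + 44.1 = 109.1 → 109
rgb(114, 146, 109) = #72926d.

#72926d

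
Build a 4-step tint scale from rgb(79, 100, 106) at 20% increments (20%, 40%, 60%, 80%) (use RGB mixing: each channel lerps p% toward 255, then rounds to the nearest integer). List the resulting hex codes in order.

20%: (79 + 35.2 = 114.2→114, 100 + 31 = 131→131, 106 + 29.8 = 135.8→136) → #728388
40%: (79 + 70.4 = 149.4→149, 100 + 62 = 162→162, 106 + 59.6 = 165.6→166) → #95a2a6
60%: (79 + 105.6 = 184.6→185, 100 + 93 = 193→193, 106 + 89.4 = 195.4→195) → #b9c1c3
80%: (79 + 140.8 = 219.8→220, 100 + 124 = 224→224, 106 + 119.2 = 225.2→225) → #dce0e1

#728388, #95a2a6, #b9c1c3, #dce0e1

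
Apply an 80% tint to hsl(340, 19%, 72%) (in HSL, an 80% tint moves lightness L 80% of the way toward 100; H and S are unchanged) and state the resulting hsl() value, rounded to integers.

L moves 80% from 72 toward 100: 72 + 22.4 = 94.4 → 94.
H and S are unchanged.

hsl(340, 19%, 94%)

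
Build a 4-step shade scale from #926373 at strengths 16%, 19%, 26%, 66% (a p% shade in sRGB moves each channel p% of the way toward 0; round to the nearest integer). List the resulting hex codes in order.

#7B5361, #76505D, #6C4955, #322227

#926373 is rgb(146, 99, 115).
16%: (146 − 23.36 = 122.64→123, 99 − 15.84 = 83.16→83, 115 − 18.4 = 96.6→97) → #7B5361
19%: (146 − 27.74 = 118.26→118, 99 − 18.81 = 80.19→80, 115 − 21.85 = 93.15→93) → #76505D
26%: (146 − 37.96 = 108.04→108, 99 − 25.74 = 73.26→73, 115 − 29.9 = 85.1→85) → #6C4955
66%: (146 − 96.36 = 49.64→50, 99 − 65.34 = 33.66→34, 115 − 75.9 = 39.1→39) → #322227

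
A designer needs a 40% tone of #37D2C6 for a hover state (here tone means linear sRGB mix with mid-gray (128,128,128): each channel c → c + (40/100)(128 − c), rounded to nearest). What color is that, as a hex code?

#37D2C6 is rgb(55, 210, 198).
Lerp each channel 40% toward 128:
  R: 55 + 0.4×(128−55) = 55 + 29.2 = 84.2 → 84
  G: 210 + 0.4×(128−210) = 210 − 32.8 = 177.2 → 177
  B: 198 − 28 = 170 → 170
rgb(84, 177, 170) = #54B1AA.

#54B1AA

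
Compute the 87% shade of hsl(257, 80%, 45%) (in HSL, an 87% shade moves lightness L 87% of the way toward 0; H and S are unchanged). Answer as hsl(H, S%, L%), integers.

L moves 87% from 45 toward 0: 45 − 39.15 = 5.85 → 6.
H and S are unchanged.

hsl(257, 80%, 6%)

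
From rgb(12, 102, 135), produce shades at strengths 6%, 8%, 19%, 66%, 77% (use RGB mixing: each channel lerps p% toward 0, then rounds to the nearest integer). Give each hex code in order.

#0b607f, #0b5e7c, #0a536d, #04232e, #03171f

6%: (12 − 0.72 = 11.28→11, 102 − 6.12 = 95.88→96, 135 − 8.1 = 126.9→127) → #0b607f
8%: (12 − 0.96 = 11.04→11, 102 − 8.16 = 93.84→94, 135 − 10.8 = 124.2→124) → #0b5e7c
19%: (12 − 2.28 = 9.72→10, 102 − 19.38 = 82.62→83, 135 − 25.65 = 109.35→109) → #0a536d
66%: (12 − 7.92 = 4.08→4, 102 − 67.32 = 34.68→35, 135 − 89.1 = 45.9→46) → #04232e
77%: (12 − 9.24 = 2.76→3, 102 − 78.54 = 23.46→23, 135 − 103.95 = 31.05→31) → #03171f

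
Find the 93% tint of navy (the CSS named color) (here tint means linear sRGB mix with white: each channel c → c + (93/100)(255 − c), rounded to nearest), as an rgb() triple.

CSS navy is rgb(0, 0, 128).
A 93% tint moves each channel 93% toward 255:
  R: 0 + 237.15 = 237.15 → 237
  G: 0 + 0.93×(255−0) = 0 + 237.15 = 237.15 → 237
  B: 128 + 0.93×(255−128) = 128 + 118.11 = 246.11 → 246

rgb(237, 237, 246)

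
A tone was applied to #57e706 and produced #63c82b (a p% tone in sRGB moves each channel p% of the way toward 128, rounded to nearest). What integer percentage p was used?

#57e706 is rgb(87, 231, 6); #63c82b is rgb(99, 200, 43).
On the B channel (widest range): 43 ≈ 6 + (p/100)(128 − 6), so p ≈ 100×(43 − 6)/(128 − 6) = 3700/122 = 30.33.
p = 30 reproduces all three channels after rounding.

30%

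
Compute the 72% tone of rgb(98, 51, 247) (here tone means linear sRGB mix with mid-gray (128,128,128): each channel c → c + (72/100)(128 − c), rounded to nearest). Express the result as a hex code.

A 72% tone moves each channel 72% toward 128:
  R: 98 + 0.72×(128−98) = 98 + 21.6 = 119.6 → 120
  G: 51 + 0.72×(128−51) = 51 + 55.44 = 106.44 → 106
  B: 247 + 0.72×(128−247) = 247 − 85.68 = 161.32 → 161
rgb(120, 106, 161) = #786AA1.

#786AA1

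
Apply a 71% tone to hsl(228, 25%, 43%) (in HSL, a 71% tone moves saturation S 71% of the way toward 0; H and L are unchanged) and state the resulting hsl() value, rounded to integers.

S moves 71% from 25 toward 0: 25 − 17.75 = 7.25 → 7.
H and L are unchanged.

hsl(228, 7%, 43%)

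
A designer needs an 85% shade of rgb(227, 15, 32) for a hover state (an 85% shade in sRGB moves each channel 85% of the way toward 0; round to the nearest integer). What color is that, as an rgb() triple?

Lerp each channel 85% toward 0:
  R: 227 + 0.85×(0−227) = 227 − 192.95 = 34.05 → 34
  G: 15 + 0.85×(0−15) = 15 − 12.75 = 2.25 → 2
  B: 32 − 27.2 = 4.8 → 5

rgb(34, 2, 5)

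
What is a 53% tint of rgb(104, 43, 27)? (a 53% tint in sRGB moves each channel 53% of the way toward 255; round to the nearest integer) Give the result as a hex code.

#B89B94

Per channel, c → c + 0.53(255 − c):
  R: 104 + 80.03 = 184.03 → 184
  G: 43 + 0.53×(255−43) = 43 + 112.36 = 155.36 → 155
  B: 27 + 0.53×(255−27) = 27 + 120.84 = 147.84 → 148
rgb(184, 155, 148) = #B89B94.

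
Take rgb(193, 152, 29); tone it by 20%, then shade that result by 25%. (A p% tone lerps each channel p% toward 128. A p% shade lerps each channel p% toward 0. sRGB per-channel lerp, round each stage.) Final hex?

Per channel, c → c + 0.2(128 − c):
  R: 193 − 13 = 180 → 180
  G: 152 − 4.8 = 147.2 → 147
  B: 29 + 0.2×(128−29) = 29 + 19.8 = 48.8 → 49
After the tone: rgb(180, 147, 49) = #b49331.
A 25% shade moves each channel 25% toward 0:
  R: 180 + 0.25×(0−180) = 180 − 45 = 135 → 135
  G: 147 − 36.75 = 110.25 → 110
  B: 49 + 0.25×(0−49) = 49 − 12.25 = 36.75 → 37
rgb(135, 110, 37) = #876e25.

#876e25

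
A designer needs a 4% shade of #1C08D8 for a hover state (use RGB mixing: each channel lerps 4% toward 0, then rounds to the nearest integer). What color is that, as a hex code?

#1C08D8 is rgb(28, 8, 216).
Per channel, c → c + 0.04(0 − c):
  R: 28 − 1.12 = 26.88 → 27
  G: 8 + 0.04×(0−8) = 8 − 0.32 = 7.68 → 8
  B: 216 + 0.04×(0−216) = 216 − 8.64 = 207.36 → 207
rgb(27, 8, 207) = #1B08CF.

#1B08CF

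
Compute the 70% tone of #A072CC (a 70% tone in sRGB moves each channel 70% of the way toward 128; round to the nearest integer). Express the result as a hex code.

#8A7C97

#A072CC is rgb(160, 114, 204).
Per channel, c → c + 0.7(128 − c):
  R: 160 + 0.7×(128−160) = 160 − 22.4 = 137.6 → 138
  G: 114 + 0.7×(128−114) = 114 + 9.8 = 123.8 → 124
  B: 204 + 0.7×(128−204) = 204 − 53.2 = 150.8 → 151
rgb(138, 124, 151) = #8A7C97.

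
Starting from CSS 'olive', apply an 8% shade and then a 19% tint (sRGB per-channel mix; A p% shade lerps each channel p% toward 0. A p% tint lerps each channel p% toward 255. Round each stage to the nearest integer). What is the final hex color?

CSS olive is rgb(128, 128, 0).
Per channel, c → c + 0.08(0 − c):
  R: 128 + 0.08×(0−128) = 128 − 10.24 = 117.76 → 118
  G: 128 − 10.24 = 117.76 → 118
  B: 0 + 0.08×(0−0) = 0 + 0 = 0 → 0
After the shade: rgb(118, 118, 0) = #767600.
Per channel, c → c + 0.19(255 − c):
  R: 118 + 26.03 = 144.03 → 144
  G: 118 + 0.19×(255−118) = 118 + 26.03 = 144.03 → 144
  B: 0 + 48.45 = 48.45 → 48
rgb(144, 144, 48) = #909030.

#909030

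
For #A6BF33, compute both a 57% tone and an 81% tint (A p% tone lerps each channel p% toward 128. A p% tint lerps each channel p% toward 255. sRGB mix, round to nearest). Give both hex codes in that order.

#A6BF33 is rgb(166, 191, 51).
57% tone:
  R: 166 + 0.57×(128−166) = 166 − 21.66 = 144.34 → 144
  G: 191 − 35.91 = 155.09 → 155
  B: 51 + 43.89 = 94.89 → 95
  → #909B5F
81% tint:
  R: 166 + 72.09 = 238.09 → 238
  G: 191 + 0.81×(255−191) = 191 + 51.84 = 242.84 → 243
  B: 51 + 165.24 = 216.24 → 216
  → #EEF3D8

#909B5F, #EEF3D8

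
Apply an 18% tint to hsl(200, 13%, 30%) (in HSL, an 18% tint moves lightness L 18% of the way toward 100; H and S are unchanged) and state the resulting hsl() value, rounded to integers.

L moves 18% from 30 toward 100: 30 + 12.6 = 42.6 → 43.
H and S are unchanged.

hsl(200, 13%, 43%)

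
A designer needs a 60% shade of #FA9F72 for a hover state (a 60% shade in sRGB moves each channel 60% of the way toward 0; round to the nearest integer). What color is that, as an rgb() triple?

rgb(100, 64, 46)

#FA9F72 is rgb(250, 159, 114).
Per channel, c → c + 0.6(0 − c):
  R: 250 − 150 = 100 → 100
  G: 159 − 95.4 = 63.6 → 64
  B: 114 − 68.4 = 45.6 → 46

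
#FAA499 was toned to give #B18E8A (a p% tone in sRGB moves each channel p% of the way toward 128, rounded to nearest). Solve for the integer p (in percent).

60%

#FAA499 is rgb(250, 164, 153); #B18E8A is rgb(177, 142, 138).
On the R channel (widest range): 177 ≈ 250 + (p/100)(128 − 250), so p ≈ 100×(177 − 250)/(128 − 250) = -7300/-122 = 59.84.
p = 60 reproduces all three channels after rounding.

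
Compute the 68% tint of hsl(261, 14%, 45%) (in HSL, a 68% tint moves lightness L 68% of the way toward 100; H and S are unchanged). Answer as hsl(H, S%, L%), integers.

L moves 68% from 45 toward 100: 45 + 37.4 = 82.4 → 82.
H and S are unchanged.

hsl(261, 14%, 82%)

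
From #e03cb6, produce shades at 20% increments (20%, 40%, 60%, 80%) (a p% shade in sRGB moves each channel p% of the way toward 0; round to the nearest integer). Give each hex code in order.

#b33092, #86246d, #5a1849, #2d0c24

#e03cb6 is rgb(224, 60, 182).
20%: (224 − 44.8 = 179.2→179, 60 − 12 = 48→48, 182 − 36.4 = 145.6→146) → #b33092
40%: (224 − 89.6 = 134.4→134, 60 − 24 = 36→36, 182 − 72.8 = 109.2→109) → #86246d
60%: (224 − 134.4 = 89.6→90, 60 − 36 = 24→24, 182 − 109.2 = 72.8→73) → #5a1849
80%: (224 − 179.2 = 44.8→45, 60 − 48 = 12→12, 182 − 145.6 = 36.4→36) → #2d0c24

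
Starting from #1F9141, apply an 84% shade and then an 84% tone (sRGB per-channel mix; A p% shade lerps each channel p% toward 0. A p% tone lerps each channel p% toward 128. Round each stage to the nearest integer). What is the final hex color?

#1F9141 is rgb(31, 145, 65).
Per channel, c → c + 0.84(0 − c):
  R: 31 − 26.04 = 4.96 → 5
  G: 145 + 0.84×(0−145) = 145 − 121.8 = 23.2 → 23
  B: 65 + 0.84×(0−65) = 65 − 54.6 = 10.4 → 10
After the shade: rgb(5, 23, 10) = #05170A.
Lerp each channel 84% toward 128:
  R: 5 + 0.84×(128−5) = 5 + 103.32 = 108.32 → 108
  G: 23 + 88.2 = 111.2 → 111
  B: 10 + 0.84×(128−10) = 10 + 99.12 = 109.12 → 109
rgb(108, 111, 109) = #6C6F6D.

#6C6F6D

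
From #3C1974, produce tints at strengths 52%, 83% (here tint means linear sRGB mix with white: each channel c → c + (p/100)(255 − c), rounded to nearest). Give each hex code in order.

#3C1974 is rgb(60, 25, 116).
52%: (60 + 101.4 = 161.4→161, 25 + 119.6 = 144.6→145, 116 + 72.28 = 188.28→188) → #A191BC
83%: (60 + 161.85 = 221.85→222, 25 + 190.9 = 215.9→216, 116 + 115.37 = 231.37→231) → #DED8E7

#A191BC, #DED8E7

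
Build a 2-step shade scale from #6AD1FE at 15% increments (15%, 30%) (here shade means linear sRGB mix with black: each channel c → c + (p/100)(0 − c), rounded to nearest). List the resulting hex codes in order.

#5AB2D8, #4A92B2

#6AD1FE is rgb(106, 209, 254).
15%: (106 − 15.9 = 90.1→90, 209 − 31.35 = 177.65→178, 254 − 38.1 = 215.9→216) → #5AB2D8
30%: (106 − 31.8 = 74.2→74, 209 − 62.7 = 146.3→146, 254 − 76.2 = 177.8→178) → #4A92B2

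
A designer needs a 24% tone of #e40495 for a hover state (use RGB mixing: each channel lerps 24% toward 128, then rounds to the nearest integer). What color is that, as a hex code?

#e40495 is rgb(228, 4, 149).
Lerp each channel 24% toward 128:
  R: 228 − 24 = 204 → 204
  G: 4 + 0.24×(128−4) = 4 + 29.76 = 33.76 → 34
  B: 149 + 0.24×(128−149) = 149 − 5.04 = 143.96 → 144
rgb(204, 34, 144) = #cc2290.

#cc2290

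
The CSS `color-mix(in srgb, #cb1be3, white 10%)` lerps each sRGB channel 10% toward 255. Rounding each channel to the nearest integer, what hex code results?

#cb1be3 is rgb(203, 27, 227).
Per channel, c → c + 0.1(255 − c):
  R: 203 + 0.1×(255−203) = 203 + 5.2 = 208.2 → 208
  G: 27 + 0.1×(255−27) = 27 + 22.8 = 49.8 → 50
  B: 227 + 0.1×(255−227) = 227 + 2.8 = 229.8 → 230
rgb(208, 50, 230) = #d032e6.

#d032e6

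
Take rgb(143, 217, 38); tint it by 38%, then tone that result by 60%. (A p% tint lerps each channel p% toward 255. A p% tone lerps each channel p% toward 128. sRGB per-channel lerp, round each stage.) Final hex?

#97A97D

Lerp each channel 38% toward 255:
  R: 143 + 0.38×(255−143) = 143 + 42.56 = 185.56 → 186
  G: 217 + 14.44 = 231.44 → 231
  B: 38 + 82.46 = 120.46 → 120
After the tint: rgb(186, 231, 120) = #BAE778.
A 60% tone moves each channel 60% toward 128:
  R: 186 − 34.8 = 151.2 → 151
  G: 231 + 0.6×(128−231) = 231 − 61.8 = 169.2 → 169
  B: 120 + 0.6×(128−120) = 120 + 4.8 = 124.8 → 125
rgb(151, 169, 125) = #97A97D.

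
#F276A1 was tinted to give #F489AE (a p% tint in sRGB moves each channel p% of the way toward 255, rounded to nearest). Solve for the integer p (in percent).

#F276A1 is rgb(242, 118, 161); #F489AE is rgb(244, 137, 174).
On the G channel (widest range): 137 ≈ 118 + (p/100)(255 − 118), so p ≈ 100×(137 − 118)/(255 − 118) = 1900/137 = 13.87.
p = 14 reproduces all three channels after rounding.

14%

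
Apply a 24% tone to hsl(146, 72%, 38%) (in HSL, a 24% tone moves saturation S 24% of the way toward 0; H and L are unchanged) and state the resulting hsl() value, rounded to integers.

hsl(146, 55%, 38%)

S moves 24% from 72 toward 0: 72 − 17.28 = 54.72 → 55.
H and L are unchanged.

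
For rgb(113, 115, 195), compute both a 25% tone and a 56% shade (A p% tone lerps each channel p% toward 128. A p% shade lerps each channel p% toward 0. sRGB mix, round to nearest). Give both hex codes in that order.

25% tone:
  R: 113 + 3.75 = 116.75 → 117
  G: 115 + 3.25 = 118.25 → 118
  B: 195 + 0.25×(128−195) = 195 − 16.75 = 178.25 → 178
  → #7576B2
56% shade:
  R: 113 + 0.56×(0−113) = 113 − 63.28 = 49.72 → 50
  G: 115 + 0.56×(0−115) = 115 − 64.4 = 50.6 → 51
  B: 195 − 109.2 = 85.8 → 86
  → #323356

#7576B2, #323356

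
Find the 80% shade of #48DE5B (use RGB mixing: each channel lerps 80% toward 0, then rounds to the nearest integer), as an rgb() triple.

#48DE5B is rgb(72, 222, 91).
Lerp each channel 80% toward 0:
  R: 72 + 0.8×(0−72) = 72 − 57.6 = 14.4 → 14
  G: 222 + 0.8×(0−222) = 222 − 177.6 = 44.4 → 44
  B: 91 + 0.8×(0−91) = 91 − 72.8 = 18.2 → 18

rgb(14, 44, 18)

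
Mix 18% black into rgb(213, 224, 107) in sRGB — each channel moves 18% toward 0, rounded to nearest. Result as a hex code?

Per channel, c → c + 0.18(0 − c):
  R: 213 + 0.18×(0−213) = 213 − 38.34 = 174.66 → 175
  G: 224 + 0.18×(0−224) = 224 − 40.32 = 183.68 → 184
  B: 107 + 0.18×(0−107) = 107 − 19.26 = 87.74 → 88
rgb(175, 184, 88) = #afb858.

#afb858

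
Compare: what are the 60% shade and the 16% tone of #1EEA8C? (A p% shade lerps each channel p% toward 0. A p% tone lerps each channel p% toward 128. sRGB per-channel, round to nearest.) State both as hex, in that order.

#0C5E38, #2ED98A

#1EEA8C is rgb(30, 234, 140).
60% shade:
  R: 30 + 0.6×(0−30) = 30 − 18 = 12 → 12
  G: 234 + 0.6×(0−234) = 234 − 140.4 = 93.6 → 94
  B: 140 − 84 = 56 → 56
  → #0C5E38
16% tone:
  R: 30 + 15.68 = 45.68 → 46
  G: 234 − 16.96 = 217.04 → 217
  B: 140 − 1.92 = 138.08 → 138
  → #2ED98A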